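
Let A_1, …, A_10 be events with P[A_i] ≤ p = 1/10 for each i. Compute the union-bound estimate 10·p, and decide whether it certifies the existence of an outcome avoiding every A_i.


Union bound: P[∪_{i=1}^{10} A_i] ≤ Σ_i P[A_i] ≤ 10·p = 10·(1/10) = 1.
Numerically: 1 ≈ 1.000000.
Is 1 < 1? NO.
Since the bound 1 is ≥ 1, the union bound is uninformative here; it does NOT by itself certify existence.

10·p = 1 ≈ 1.000000; existence NOT certified by the union bound.


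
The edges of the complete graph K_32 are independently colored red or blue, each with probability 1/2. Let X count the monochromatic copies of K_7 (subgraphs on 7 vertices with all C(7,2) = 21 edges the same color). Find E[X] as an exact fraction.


Let X = Σ_S X_S over the C(32, 7) = 3365856 subsets S of size 7, where X_S = 1 if the K_7 on S is monochromatic.
For a fixed S, the K_7 on S has C(7, 2) = 21 edges. P[all 21 edges red] = (1/2)^21, and likewise for blue, so P[monochromatic] = 2·(1/2)^21 = 2^{1 − 21} = 1/1048576.
By linearity: E[X] = C(32, 7) · 2^{1 − 21} = 3365856 · 1/1048576 = 105183/32768.
Numerically: E[X] ≈ 3.209930.

E[X] = C(32,7)·2^(1−C(7,2)) = 105183/32768 ≈ 3.209930.


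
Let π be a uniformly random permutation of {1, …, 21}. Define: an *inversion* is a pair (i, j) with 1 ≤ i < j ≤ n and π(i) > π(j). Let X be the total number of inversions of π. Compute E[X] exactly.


Write X = Σ X_I over the C(21, 2) = 210 pairs i < j, with X_I the indicator of one inversion.
There are 210 indicators.
For each fixed pair i < j, the values π(i) and π(j) are two distinct elements of {1, …, 21} in uniformly random order; by symmetry P[π(i) > π(j)] = 1/2.
By linearity: E[X] = 210 · (1/2) = C(21, 2) · (1/2) = 210/2 = 105 ≈ 105.0000.

E[X] = 105 = 105.0000.


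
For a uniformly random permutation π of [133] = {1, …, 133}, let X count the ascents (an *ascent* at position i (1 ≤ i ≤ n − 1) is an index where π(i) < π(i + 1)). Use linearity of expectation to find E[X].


Write X = Σ X_I over i = 1, …, 132, with X_I the indicator of one ascent.
There are 132 indicators.
For each fixed i, the pair (π(i), π(i+1)) is a uniformly random ordered pair of distinct values from {1, …, 133}; by symmetry P[π(i) < π(i+1)] = 1/2.
By linearity: E[X] = 132 · (1/2) = (133 − 1) · (1/2) = 66 ≈ 66.000000.

E[X] = 66 = 66.000000.


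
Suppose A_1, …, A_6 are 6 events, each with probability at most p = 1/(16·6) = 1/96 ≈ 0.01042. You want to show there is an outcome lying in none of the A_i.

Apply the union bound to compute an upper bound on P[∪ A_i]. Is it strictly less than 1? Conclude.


Union bound: P[∪_{i=1}^{6} A_i] ≤ Σ_i P[A_i] ≤ 6·p = 6·(1/96) = 1/16.
Numerically: 1/16 ≈ 0.06250.
Is 1/16 < 1? YES.
Since P[∪ A_i] ≤ 1/16 < 1, the complement has P[∩ A_i^c] ≥ 1 − 1/16 = 15/16 > 0, so some outcome avoids every A_i.

6·p = 1/16 ≈ 0.06250; existence CERTIFIED by the union bound.


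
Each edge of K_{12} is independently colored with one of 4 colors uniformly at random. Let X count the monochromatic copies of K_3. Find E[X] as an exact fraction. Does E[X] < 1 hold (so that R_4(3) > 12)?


E[X] = C(12, 3) · 4^{1 − 3} = 220 · 4^{−2} = 220/16.
As a reduced fraction: E[X] = 55/4 ≈ 13.750000.
Is E[X] < 1? NO.
Since E[X] ≥ 1, the first-moment bound is inconclusive at n = 12; it does NOT by itself certify R_4(3) > 12.

E[X] = 55/4 ≈ 13.750000; E[X] ≥ 1; first-moment method inconclusive here.


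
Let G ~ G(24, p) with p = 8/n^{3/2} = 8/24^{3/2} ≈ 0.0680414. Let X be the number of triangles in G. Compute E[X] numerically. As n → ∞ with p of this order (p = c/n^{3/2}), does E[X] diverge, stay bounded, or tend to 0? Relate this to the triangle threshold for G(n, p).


Number of potential triangles: C(24, 3) = 2024.
Each occurs with probability p³ ≈ (0.0680414)³ ≈ 3.15006397e-04.
By linearity: E[X] = C(24, 3)·p³ ≈ 2024 · 3.15006397e-04 ≈ 0.637573.
Since α = 3/2 > 1, p = c/n^{3/2} = o(1/n) is below the triangle threshold p ~ 1/n. Asymptotically E[X] ~ (c³/6)·n^{3(1−α)} = (8³/6)·n^{-1.5} → 0, so by Markov's inequality G has no triangles w.h.p.

E[X] ≈ 0.637573; in regime p = Θ(1/n^{3/2}) E[X] tends to 0 (below the triangle threshold p ~ 1/n).


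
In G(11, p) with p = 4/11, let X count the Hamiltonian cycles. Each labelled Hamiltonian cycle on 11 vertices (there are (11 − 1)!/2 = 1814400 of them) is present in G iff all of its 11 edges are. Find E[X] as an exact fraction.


K_11 has (11 − 1)!/2 = 1814400 labelled Hamiltonian cycles.
For each such Hamiltonian cycle H, let X_H = 1 if all 11 edges of H are present in G. Then P[X_H = 1] = p^{11} = (4/11)^{11} = 4194304/285311670611.
By linearity: E[X] = Σ_H E[X_H] = 1814400 · p^{11} = 1814400 · 4194304/285311670611 = 7610145177600/285311670611.
Numerically: E[X] ≈ 26.7.

E[X] = 1814400 · (4/11)^{11} = 7610145177600/285311670611 ≈ 26.7.


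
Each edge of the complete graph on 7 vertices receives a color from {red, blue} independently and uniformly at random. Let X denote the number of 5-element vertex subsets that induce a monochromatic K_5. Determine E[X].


Let X = Σ_S X_S over the C(7, 5) = 21 subsets S of size 5, where X_S = 1 if the K_5 on S is monochromatic.
For a fixed S, the K_5 on S has C(5, 2) = 10 edges. P[all 10 edges red] = (1/2)^10, and likewise for blue, so P[monochromatic] = 2·(1/2)^10 = 2^{1 − 10} = 1/512.
Summing: E[X] = C(7, 5) · 2^{1 − 10} = 21 · 1/512 = 21/512.
Numerically: E[X] ≈ 0.041016.

E[X] = C(7,5)·2^(1−C(5,2)) = 21/512 ≈ 0.041016.


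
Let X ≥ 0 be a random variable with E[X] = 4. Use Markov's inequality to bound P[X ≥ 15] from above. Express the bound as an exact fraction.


μ = E[X] = 4, a = 15.
Markov: P[X ≥ 15] ≤ μ/a = (4)/15 = 4/15.
Numerically: ≈ 0.267.
(Since a = 15 > μ = 4.000, the bound 4/15 is < 1 and informative.)

P[X ≥ 15] ≤ 4/15 ≈ 0.267.


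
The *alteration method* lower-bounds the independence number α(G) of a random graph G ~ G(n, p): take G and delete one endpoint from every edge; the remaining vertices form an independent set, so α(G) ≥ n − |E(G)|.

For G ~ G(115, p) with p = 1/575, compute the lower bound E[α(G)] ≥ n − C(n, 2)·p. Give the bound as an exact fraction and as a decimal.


E[|E(G)|] = C(115, 2)·p = 6555 · (1/575) = 57/5.
E[α(G)] ≥ n − E[|E(G)|] = 115 − 57/5 = 518/5.
Numerically: ≈ 103.60000.
(This is only a lower bound; the true E[α(G)] may be larger.)

E[α(G)] ≥ 518/5 ≈ 103.60000.


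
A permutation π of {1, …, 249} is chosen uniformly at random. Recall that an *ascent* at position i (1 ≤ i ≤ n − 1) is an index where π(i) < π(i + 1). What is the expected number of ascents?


Write X = Σ X_I over i = 1, …, 248, with X_I the indicator of one ascent.
There are 248 indicators.
For each fixed i, the pair (π(i), π(i+1)) is a uniformly random ordered pair of distinct values from {1, …, 249}; by symmetry P[π(i) < π(i+1)] = 1/2.
By linearity: E[X] = 248 · (1/2) = (249 − 1) · (1/2) = 124 ≈ 124.000000.

E[X] = 124 = 124.000000.


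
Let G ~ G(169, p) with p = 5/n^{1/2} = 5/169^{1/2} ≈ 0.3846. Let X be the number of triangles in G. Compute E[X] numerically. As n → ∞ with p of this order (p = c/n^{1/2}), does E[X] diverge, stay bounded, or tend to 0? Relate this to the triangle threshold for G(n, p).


Number of potential triangles: C(169, 3) = 790244.
Each occurs with probability p³ ≈ (0.3846)³ ≈ 5.689577e-02.
By linearity: E[X] = C(169, 3)·p³ ≈ 790244 · 5.689577e-02 ≈ 44961.5385.
Since α = 1/2 < 1, p = c/n^{1/2} ≫ 1/n is above the triangle threshold p ~ 1/n. Asymptotically E[X] ~ (c³/6)·n^{3(1−α)} = (5³/6)·n^{1.5} → ∞; triangles are abundant w.h.p.

E[X] ≈ 44961.5385; in regime p = Θ(1/n^{1/2}) E[X] diverges (above the triangle threshold p ~ 1/n).


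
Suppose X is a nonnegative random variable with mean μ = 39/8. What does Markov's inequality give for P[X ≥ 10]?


μ = E[X] = 39/8, a = 10.
Markov: P[X ≥ 10] ≤ μ/a = (39/8)/10 = 39/80.
Numerically: ≈ 0.487500.
(Since a = 10 > μ = 4.875000, the bound 39/80 is < 1 and informative.)

P[X ≥ 10] ≤ 39/80 ≈ 0.487500.


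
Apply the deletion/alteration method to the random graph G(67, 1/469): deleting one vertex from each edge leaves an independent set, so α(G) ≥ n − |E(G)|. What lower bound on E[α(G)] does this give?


E[|E(G)|] = C(67, 2)·p = 2211 · (1/469) = 33/7.
E[α(G)] ≥ n − E[|E(G)|] = 67 − 33/7 = 436/7.
Numerically: ≈ 62.2857.
(This is only a lower bound; the true E[α(G)] may be larger.)

E[α(G)] ≥ 436/7 ≈ 62.2857.


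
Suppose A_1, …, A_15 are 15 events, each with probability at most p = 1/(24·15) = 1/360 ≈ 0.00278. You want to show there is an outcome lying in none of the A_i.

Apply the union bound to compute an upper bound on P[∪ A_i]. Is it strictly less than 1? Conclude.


Union bound: P[∪_{i=1}^{15} A_i] ≤ Σ_i P[A_i] ≤ 15·p = 15·(1/360) = 1/24.
Numerically: 1/24 ≈ 0.04167.
Is 1/24 < 1? YES.
Since P[∪ A_i] ≤ 1/24 < 1, the complement has P[∩ A_i^c] ≥ 1 − 1/24 = 23/24 > 0, so some outcome avoids every A_i.

15·p = 1/24 ≈ 0.04167; existence CERTIFIED by the union bound.


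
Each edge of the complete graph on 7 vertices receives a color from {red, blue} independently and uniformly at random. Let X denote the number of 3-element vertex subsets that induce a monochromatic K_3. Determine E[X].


Let X = Σ_S X_S over the C(7, 3) = 35 subsets S of size 3, where X_S = 1 if the K_3 on S is monochromatic.
For a fixed S, the K_3 on S has C(3, 2) = 3 edges. P[all 3 edges red] = (1/2)^3, and likewise for blue, so P[monochromatic] = 2·(1/2)^3 = 2^{1 − 3} = 1/4.
Summing: E[X] = C(7, 3) · 2^{1 − 3} = 35 · 1/4 = 35/4.
Numerically: E[X] ≈ 8.750.

E[X] = C(7,3)·2^(1−C(3,2)) = 35/4 ≈ 8.750.


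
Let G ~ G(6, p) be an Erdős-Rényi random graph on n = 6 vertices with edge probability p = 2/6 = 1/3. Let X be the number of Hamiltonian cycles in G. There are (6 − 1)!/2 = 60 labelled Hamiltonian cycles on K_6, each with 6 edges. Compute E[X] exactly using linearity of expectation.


K_6 has (6 − 1)!/2 = 60 labelled Hamiltonian cycles.
For each such Hamiltonian cycle H, let X_H = 1 if all 6 edges of H are present in G. Then P[X_H = 1] = p^{6} = (1/3)^{6} = 1/729.
Summing the indicators: E[X] = Σ_H E[X_H] = 60 · p^{6} = 60 · 1/729 = 20/243.
Numerically: E[X] ≈ 0.0823.

E[X] = 60 · (1/3)^{6} = 20/243 ≈ 0.0823.


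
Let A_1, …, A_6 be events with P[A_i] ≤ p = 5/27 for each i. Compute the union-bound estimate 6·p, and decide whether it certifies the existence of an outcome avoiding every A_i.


Union bound: P[∪_{i=1}^{6} A_i] ≤ Σ_i P[A_i] ≤ 6·p = 6·(5/27) = 10/9.
Numerically: 10/9 ≈ 1.111111.
Is 10/9 < 1? NO.
Since the bound 10/9 is ≥ 1, the union bound is uninformative here; it does NOT by itself certify existence.

6·p = 10/9 ≈ 1.111111; existence NOT certified by the union bound.


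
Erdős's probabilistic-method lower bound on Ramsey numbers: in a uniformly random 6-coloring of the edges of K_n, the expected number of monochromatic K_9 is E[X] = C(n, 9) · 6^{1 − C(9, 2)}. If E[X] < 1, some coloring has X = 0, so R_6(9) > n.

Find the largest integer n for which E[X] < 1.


We need C(n, 9) · 6^{1 − 36} < 1, i.e. C(n, 9) < 6^{36 − 1} = 1719070799748422591028658176.
Check values of n near the boundary:
  n = 4402: C(4402, 9) = 1696419745356657449393393700; 1696419745356657449393393700 < 1719070799748422591028658176? YES
  n = 4403: C(4403, 9) = 1699894433046281918452233150; 1699894433046281918452233150 < 1719070799748422591028658176? YES
  n = 4404: C(4404, 9) = 1703375445537161676647015880; 1703375445537161676647015880 < 1719070799748422591028658176? YES
  n = 4405: C(4405, 9) = 1706862792900636302463627150; 1706862792900636302463627150 < 1719070799748422591028658176? YES
  n = 4406: C(4406, 9) = 1710356485221788389505285700; 1710356485221788389505285700 < 1719070799748422591028658176? YES
  n = 4407: C(4407, 9) = 1713856532599459170657070050; 1713856532599459170657070050 < 1719070799748422591028658176? YES
  n = 4408: C(4408, 9) = 1717362945146264156457459600; 1717362945146264156457459600 < 1719070799748422591028658176? YES
  n = 4409: C(4409, 9) = 1720875732988608787686577131; 1720875732988608787686577131 < 1719070799748422591028658176? NO
  n = 4410: C(4410, 9) = 1724394906266704102180823710; 1724394906266704102180823710 < 1719070799748422591028658176? NO
The largest n with C(n, 9) < 1719070799748422591028658176 is n = 4408 (where E[X] = 35778394690547169926197075/35813974994758803979763712 ≈ 0.99901). Hence R_6(9) > 4408, i.e. R_6(9) ≥ 4409.

Largest n = 4408; hence R_6(9) > 4408.


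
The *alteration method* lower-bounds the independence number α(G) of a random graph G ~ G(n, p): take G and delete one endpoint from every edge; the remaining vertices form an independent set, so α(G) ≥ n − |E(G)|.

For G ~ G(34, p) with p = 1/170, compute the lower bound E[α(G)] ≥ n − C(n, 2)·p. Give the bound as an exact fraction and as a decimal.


E[|E(G)|] = C(34, 2)·p = 561 · (1/170) = 33/10.
E[α(G)] ≥ n − E[|E(G)|] = 34 − 33/10 = 307/10.
Numerically: ≈ 30.700000.
(This is only a lower bound; the true E[α(G)] may be larger.)

E[α(G)] ≥ 307/10 ≈ 30.700000.


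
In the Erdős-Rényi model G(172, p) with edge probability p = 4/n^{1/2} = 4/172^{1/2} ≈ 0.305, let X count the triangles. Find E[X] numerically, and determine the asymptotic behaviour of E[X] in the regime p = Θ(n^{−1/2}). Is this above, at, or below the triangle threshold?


Number of potential triangles: C(172, 3) = 833340.
Each occurs with probability p³ ≈ (0.305)³ ≈ 2.837183e-02.
By linearity: E[X] = C(172, 3)·p³ ≈ 833340 · 2.837183e-02 ≈ 23643.3783.
Since α = 1/2 < 1, p = c/n^{1/2} ≫ 1/n is above the triangle threshold p ~ 1/n. Asymptotically E[X] ~ (c³/6)·n^{3(1−α)} = (4³/6)·n^{1.5} → ∞; triangles are abundant w.h.p.

E[X] ≈ 23643.3783; in regime p = Θ(1/n^{1/2}) E[X] diverges (above the triangle threshold p ~ 1/n).


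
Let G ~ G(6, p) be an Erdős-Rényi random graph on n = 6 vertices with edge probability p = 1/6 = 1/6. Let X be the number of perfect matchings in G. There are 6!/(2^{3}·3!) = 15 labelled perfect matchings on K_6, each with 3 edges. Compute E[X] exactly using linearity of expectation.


K_6 has 6!/(2^{3}·3!) = 15 labelled perfect matchings.
For each such perfect matching H, let X_H = 1 if all 3 edges of H are present in G. Then P[X_H = 1] = p^{3} = (1/6)^{3} = 1/216.
Summing the indicators: E[X] = Σ_H E[X_H] = 15 · p^{3} = 15 · 1/216 = 5/72.
Numerically: E[X] ≈ 0.0694.

E[X] = 15 · (1/6)^{3} = 5/72 ≈ 0.0694.


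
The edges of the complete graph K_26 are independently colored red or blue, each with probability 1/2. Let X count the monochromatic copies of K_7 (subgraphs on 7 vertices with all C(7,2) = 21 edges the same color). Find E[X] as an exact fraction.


Let X = Σ_S X_S over the C(26, 7) = 657800 subsets S of size 7, where X_S = 1 if the K_7 on S is monochromatic.
For a fixed S, the K_7 on S has C(7, 2) = 21 edges. P[all 21 edges red] = (1/2)^21, and likewise for blue, so P[monochromatic] = 2·(1/2)^21 = 2^{1 − 21} = 1/1048576.
By linearity of expectation: E[X] = C(26, 7) · 2^{1 − 21} = 657800 · 1/1048576 = 82225/131072.
Numerically: E[X] ≈ 0.62733.

E[X] = C(26,7)·2^(1−C(7,2)) = 82225/131072 ≈ 0.62733.


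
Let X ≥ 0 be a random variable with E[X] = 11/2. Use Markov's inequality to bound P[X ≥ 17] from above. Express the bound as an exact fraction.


μ = E[X] = 11/2, a = 17.
Markov: P[X ≥ 17] ≤ μ/a = (11/2)/17 = 11/34.
Numerically: ≈ 0.323529.
(Since a = 17 > μ = 5.500000, the bound 11/34 is < 1 and informative.)

P[X ≥ 17] ≤ 11/34 ≈ 0.323529.


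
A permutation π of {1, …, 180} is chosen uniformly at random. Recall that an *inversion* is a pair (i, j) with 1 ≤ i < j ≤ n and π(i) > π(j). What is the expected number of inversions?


Write X = Σ X_I over the C(180, 2) = 16110 pairs i < j, with X_I the indicator of one inversion.
There are 16110 indicators.
For each fixed pair i < j, the values π(i) and π(j) are two distinct elements of {1, …, 180} in uniformly random order; by symmetry P[π(i) > π(j)] = 1/2.
By linearity: E[X] = 16110 · (1/2) = C(180, 2) · (1/2) = 16110/2 = 8055 ≈ 8055.000.

E[X] = 8055 = 8055.000.


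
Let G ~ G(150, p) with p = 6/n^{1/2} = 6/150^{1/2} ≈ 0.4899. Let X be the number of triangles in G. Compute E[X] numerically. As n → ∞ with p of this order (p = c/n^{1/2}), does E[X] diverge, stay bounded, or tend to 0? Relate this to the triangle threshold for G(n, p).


Number of potential triangles: C(150, 3) = 551300.
Each occurs with probability p³ ≈ (0.4899)³ ≈ 1.175755e-01.
By linearity: E[X] = C(150, 3)·p³ ≈ 551300 · 1.175755e-01 ≈ 64819.3774.
Since α = 1/2 < 1, p = c/n^{1/2} ≫ 1/n is above the triangle threshold p ~ 1/n. Asymptotically E[X] ~ (c³/6)·n^{3(1−α)} = (6³/6)·n^{1.5} → ∞; triangles are abundant w.h.p.

E[X] ≈ 64819.3774; in regime p = Θ(1/n^{1/2}) E[X] diverges (above the triangle threshold p ~ 1/n).


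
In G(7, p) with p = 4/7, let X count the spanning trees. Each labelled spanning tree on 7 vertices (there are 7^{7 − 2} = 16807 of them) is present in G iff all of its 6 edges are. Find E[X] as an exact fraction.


K_7 has 7^{7 − 2} = 16807 labelled spanning trees.
For each such spanning tree H, let X_H = 1 if all 6 edges of H are present in G. Then P[X_H = 1] = p^{6} = (4/7)^{6} = 4096/117649.
Summing the indicators: E[X] = Σ_H E[X_H] = 16807 · p^{6} = 16807 · 4096/117649 = 4096/7.
Numerically: E[X] ≈ 585.

E[X] = 16807 · (4/7)^{6} = 4096/7 ≈ 585.


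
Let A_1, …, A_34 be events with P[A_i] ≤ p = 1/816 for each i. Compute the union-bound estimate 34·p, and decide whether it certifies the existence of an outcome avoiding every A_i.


Union bound: P[∪_{i=1}^{34} A_i] ≤ Σ_i P[A_i] ≤ 34·p = 34·(1/816) = 1/24.
Numerically: 1/24 ≈ 0.041667.
Is 1/24 < 1? YES.
Since P[∪ A_i] ≤ 1/24 < 1, the complement has P[∩ A_i^c] ≥ 1 − 1/24 = 23/24 > 0, so some outcome avoids every A_i.

34·p = 1/24 ≈ 0.041667; existence CERTIFIED by the union bound.


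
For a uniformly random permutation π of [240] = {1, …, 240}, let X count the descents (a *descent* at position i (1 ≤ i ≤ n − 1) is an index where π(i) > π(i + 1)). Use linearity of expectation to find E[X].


Write X = Σ X_I over i = 1, …, 239, with X_I the indicator of one descent.
There are 239 indicators.
For each fixed i, the pair (π(i), π(i+1)) is a uniformly random ordered pair of distinct values from {1, …, 240}; by symmetry P[π(i) > π(i+1)] = 1/2.
By linearity: E[X] = 239 · (1/2) = (240 − 1) · (1/2) = 239/2 ≈ 119.5000.

E[X] = 239/2 = 119.5000.


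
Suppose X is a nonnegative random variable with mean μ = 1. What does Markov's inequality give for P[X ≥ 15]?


μ = E[X] = 1, a = 15.
Markov: P[X ≥ 15] ≤ μ/a = (1)/15 = 1/15.
Numerically: ≈ 0.066667.
(Since a = 15 > μ = 1.000000, the bound 1/15 is < 1 and informative.)

P[X ≥ 15] ≤ 1/15 ≈ 0.066667.


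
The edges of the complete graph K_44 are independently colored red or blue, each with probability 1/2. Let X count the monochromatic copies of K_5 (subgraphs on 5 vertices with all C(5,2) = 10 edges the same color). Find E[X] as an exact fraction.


Let X = Σ_S X_S over the C(44, 5) = 1086008 subsets S of size 5, where X_S = 1 if the K_5 on S is monochromatic.
For a fixed S, the K_5 on S has C(5, 2) = 10 edges. P[all 10 edges red] = (1/2)^10, and likewise for blue, so P[monochromatic] = 2·(1/2)^10 = 2^{1 − 10} = 1/512.
By linearity of expectation: E[X] = C(44, 5) · 2^{1 − 10} = 1086008 · 1/512 = 135751/64.
Numerically: E[X] ≈ 2121.109375.

E[X] = C(44,5)·2^(1−C(5,2)) = 135751/64 ≈ 2121.109375.


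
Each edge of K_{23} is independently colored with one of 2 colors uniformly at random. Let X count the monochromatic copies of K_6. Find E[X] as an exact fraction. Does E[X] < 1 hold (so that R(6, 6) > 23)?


E[X] = C(23, 6) · 2^{1 − 15} = 100947 · 2^{−14} = 100947/16384.
As a reduced fraction: E[X] = 100947/16384 ≈ 6.1613.
Is E[X] < 1? NO.
Since E[X] ≥ 1, the first-moment bound is inconclusive at n = 23; it does NOT by itself certify R(6, 6) > 23.

E[X] = 100947/16384 ≈ 6.1613; E[X] ≥ 1; first-moment method inconclusive here.


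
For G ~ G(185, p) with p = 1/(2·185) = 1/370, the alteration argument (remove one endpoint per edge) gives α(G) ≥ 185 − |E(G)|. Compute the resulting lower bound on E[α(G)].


E[|E(G)|] = C(185, 2)·p = 17020 · (1/370) = 46.
E[α(G)] ≥ n − E[|E(G)|] = 185 − 46 = 139.
Numerically: ≈ 139.000.
(This is only a lower bound; the true E[α(G)] may be larger.)

E[α(G)] ≥ 139 ≈ 139.000.


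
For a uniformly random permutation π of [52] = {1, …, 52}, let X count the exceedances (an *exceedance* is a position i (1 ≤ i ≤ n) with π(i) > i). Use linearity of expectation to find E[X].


Write X = Σ_{i=1}^{52} X_i, where X_i = 1_{π(i) > i}.
For each fixed i, π(i) is uniform over {1, …, 52} (marginal of a uniform permutation), so P[π(i) > i] = (n − i)/n. Summing: Σ_{i=1}^{52} (n − i)/n = (0 + 1 + … + 51)/52 = 52(52 − 1)/(2·52) = (52 − 1)/2.
Hence E[X] = Σ_{i=1}^{52} (52 − i)/52 = 51/2 ≈ 25.500000.

E[X] = 51/2 = 25.500000.


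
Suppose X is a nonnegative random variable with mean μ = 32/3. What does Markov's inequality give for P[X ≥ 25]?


μ = E[X] = 32/3, a = 25.
Markov: P[X ≥ 25] ≤ μ/a = (32/3)/25 = 32/75.
Numerically: ≈ 0.4267.
(Since a = 25 > μ = 10.6667, the bound 32/75 is < 1 and informative.)

P[X ≥ 25] ≤ 32/75 ≈ 0.4267.


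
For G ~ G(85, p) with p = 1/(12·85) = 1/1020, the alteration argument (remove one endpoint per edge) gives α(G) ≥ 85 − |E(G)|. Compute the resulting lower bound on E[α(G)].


E[|E(G)|] = C(85, 2)·p = 3570 · (1/1020) = 7/2.
E[α(G)] ≥ n − E[|E(G)|] = 85 − 7/2 = 163/2.
Numerically: ≈ 81.50000.
(This is only a lower bound; the true E[α(G)] may be larger.)

E[α(G)] ≥ 163/2 ≈ 81.50000.


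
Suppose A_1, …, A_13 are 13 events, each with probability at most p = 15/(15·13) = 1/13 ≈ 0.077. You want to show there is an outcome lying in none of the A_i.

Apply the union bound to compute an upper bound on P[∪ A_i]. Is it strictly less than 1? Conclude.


Union bound: P[∪_{i=1}^{13} A_i] ≤ Σ_i P[A_i] ≤ 13·p = 13·(1/13) = 1.
Numerically: 1 ≈ 1.000.
Is 1 < 1? NO.
Since the bound 1 is ≥ 1, the union bound is uninformative here; it does NOT by itself certify existence.

13·p = 1 ≈ 1.000; existence NOT certified by the union bound.


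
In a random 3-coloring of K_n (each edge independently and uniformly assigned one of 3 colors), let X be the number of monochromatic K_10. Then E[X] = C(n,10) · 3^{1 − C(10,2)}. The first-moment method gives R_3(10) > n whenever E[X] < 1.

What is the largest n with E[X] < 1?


We need C(n, 10) · 3^{1 − 45} < 1, i.e. C(n, 10) < 3^{45 − 1} = 984770902183611232881.
Check values of n near the boundary:
  n = 568: C(568, 10) = 889446337783744949208; 889446337783744949208 < 984770902183611232881? YES
  n = 569: C(569, 10) = 905357721286137524328; 905357721286137524328 < 984770902183611232881? YES
  n = 570: C(570, 10) = 921524823451961408691; 921524823451961408691 < 984770902183611232881? YES
  n = 571: C(571, 10) = 937951290893172842001; 937951290893172842001 < 984770902183611232881? YES
  n = 572: C(572, 10) = 954640815642161682606; 954640815642161682606 < 984770902183611232881? YES
  n = 573: C(573, 10) = 971597135635805762226; 971597135635805762226 < 984770902183611232881? YES
  n = 574: C(574, 10) = 988824035203816502691; 988824035203816502691 < 984770902183611232881? NO
The largest n with C(n, 10) < 984770902183611232881 is n = 573 (where E[X] = 35985079097622435638/36472996377170786403 ≈ 0.98662). Hence R_3(10) > 573, i.e. R_3(10) ≥ 574.

Largest n = 573; hence R_3(10) > 573.


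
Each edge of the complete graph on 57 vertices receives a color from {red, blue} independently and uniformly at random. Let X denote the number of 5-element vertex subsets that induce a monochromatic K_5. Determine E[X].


Let X = Σ_S X_S over the C(57, 5) = 4187106 subsets S of size 5, where X_S = 1 if the K_5 on S is monochromatic.
For a fixed S, the K_5 on S has C(5, 2) = 10 edges. P[all 10 edges red] = (1/2)^10, and likewise for blue, so P[monochromatic] = 2·(1/2)^10 = 2^{1 − 10} = 1/512.
By linearity of expectation: E[X] = C(57, 5) · 2^{1 − 10} = 4187106 · 1/512 = 2093553/256.
Numerically: E[X] ≈ 8177.941.

E[X] = C(57,5)·2^(1−C(5,2)) = 2093553/256 ≈ 8177.941.


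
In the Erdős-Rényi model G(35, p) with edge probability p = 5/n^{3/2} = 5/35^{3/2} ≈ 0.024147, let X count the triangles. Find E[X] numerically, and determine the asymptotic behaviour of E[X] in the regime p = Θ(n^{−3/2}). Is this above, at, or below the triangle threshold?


Number of potential triangles: C(35, 3) = 6545.
Each occurs with probability p³ ≈ (0.024147)³ ≈ 1.4080038e-05.
By linearity: E[X] = C(35, 3)·p³ ≈ 6545 · 1.4080038e-05 ≈ 0.09215.
Since α = 3/2 > 1, p = c/n^{3/2} = o(1/n) is below the triangle threshold p ~ 1/n. Asymptotically E[X] ~ (c³/6)·n^{3(1−α)} = (5³/6)·n^{-1.5} → 0, so by Markov's inequality G has no triangles w.h.p.

E[X] ≈ 0.09215; in regime p = Θ(1/n^{3/2}) E[X] tends to 0 (below the triangle threshold p ~ 1/n).


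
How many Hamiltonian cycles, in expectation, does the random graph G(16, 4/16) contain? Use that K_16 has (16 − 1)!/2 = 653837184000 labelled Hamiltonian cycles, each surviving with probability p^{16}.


K_16 has (16 − 1)!/2 = 653837184000 labelled Hamiltonian cycles.
For each such Hamiltonian cycle H, let X_H = 1 if all 16 edges of H are present in G. Then P[X_H = 1] = p^{16} = (1/4)^{16} = 1/4294967296.
By linearity: E[X] = Σ_H E[X_H] = 653837184000 · p^{16} = 653837184000 · 1/4294967296 = 638512875/4194304.
Numerically: E[X] ≈ 152.23.

E[X] = 653837184000 · (1/4)^{16} = 638512875/4194304 ≈ 152.23.


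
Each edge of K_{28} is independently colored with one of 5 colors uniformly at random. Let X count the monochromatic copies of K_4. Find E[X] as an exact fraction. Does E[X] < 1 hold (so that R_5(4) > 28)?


E[X] = C(28, 4) · 5^{1 − 6} = 20475 · 5^{−5} = 20475/3125.
As a reduced fraction: E[X] = 819/125 ≈ 6.552000.
Is E[X] < 1? NO.
Since E[X] ≥ 1, the first-moment bound is inconclusive at n = 28; it does NOT by itself certify R_5(4) > 28.

E[X] = 819/125 ≈ 6.552000; E[X] ≥ 1; first-moment method inconclusive here.


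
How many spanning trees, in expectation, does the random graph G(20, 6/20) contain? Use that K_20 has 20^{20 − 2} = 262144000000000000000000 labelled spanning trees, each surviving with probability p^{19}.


K_20 has 20^{20 − 2} = 262144000000000000000000 labelled spanning trees.
For each such spanning tree H, let X_H = 1 if all 19 edges of H are present in G. Then P[X_H = 1] = p^{19} = (3/10)^{19} = 1162261467/10000000000000000000.
By linearity: E[X] = Σ_H E[X_H] = 262144000000000000000000 · p^{19} = 262144000000000000000000 · 1162261467/10000000000000000000 = 152339935002624/5.
Numerically: E[X] ≈ 3.0468e+13.

E[X] = 262144000000000000000000 · (3/10)^{19} = 152339935002624/5 ≈ 3.0468e+13.


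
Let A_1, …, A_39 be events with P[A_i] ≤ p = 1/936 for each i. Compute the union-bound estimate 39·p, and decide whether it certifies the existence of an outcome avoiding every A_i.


Union bound: P[∪_{i=1}^{39} A_i] ≤ Σ_i P[A_i] ≤ 39·p = 39·(1/936) = 1/24.
Numerically: 1/24 ≈ 0.04167.
Is 1/24 < 1? YES.
Since P[∪ A_i] ≤ 1/24 < 1, the complement has P[∩ A_i^c] ≥ 1 − 1/24 = 23/24 > 0, so some outcome avoids every A_i.

39·p = 1/24 ≈ 0.04167; existence CERTIFIED by the union bound.


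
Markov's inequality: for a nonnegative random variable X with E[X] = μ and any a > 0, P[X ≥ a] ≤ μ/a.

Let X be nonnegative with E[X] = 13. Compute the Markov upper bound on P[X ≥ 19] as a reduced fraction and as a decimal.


μ = E[X] = 13, a = 19.
Markov: P[X ≥ 19] ≤ μ/a = (13)/19 = 13/19.
Numerically: ≈ 0.68421.
(Since a = 19 > μ = 13.00000, the bound 13/19 is < 1 and informative.)

P[X ≥ 19] ≤ 13/19 ≈ 0.68421.


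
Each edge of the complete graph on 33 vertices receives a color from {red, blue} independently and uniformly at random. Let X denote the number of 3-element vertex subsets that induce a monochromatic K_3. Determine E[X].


Let X = Σ_S X_S over the C(33, 3) = 5456 subsets S of size 3, where X_S = 1 if the K_3 on S is monochromatic.
For a fixed S, the K_3 on S has C(3, 2) = 3 edges. P[all 3 edges red] = (1/2)^3, and likewise for blue, so P[monochromatic] = 2·(1/2)^3 = 2^{1 − 3} = 1/4.
By linearity: E[X] = C(33, 3) · 2^{1 − 3} = 5456 · 1/4 = 1364.
Numerically: E[X] ≈ 1364.00000.

E[X] = C(33,3)·2^(1−C(3,2)) = 1364 ≈ 1364.00000.


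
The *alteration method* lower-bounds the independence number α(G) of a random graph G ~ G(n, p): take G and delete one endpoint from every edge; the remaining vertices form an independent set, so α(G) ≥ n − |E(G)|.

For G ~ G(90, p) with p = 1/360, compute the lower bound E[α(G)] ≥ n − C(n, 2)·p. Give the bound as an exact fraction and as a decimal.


E[|E(G)|] = C(90, 2)·p = 4005 · (1/360) = 89/8.
E[α(G)] ≥ n − E[|E(G)|] = 90 − 89/8 = 631/8.
Numerically: ≈ 78.875.
(This is only a lower bound; the true E[α(G)] may be larger.)

E[α(G)] ≥ 631/8 ≈ 78.875.


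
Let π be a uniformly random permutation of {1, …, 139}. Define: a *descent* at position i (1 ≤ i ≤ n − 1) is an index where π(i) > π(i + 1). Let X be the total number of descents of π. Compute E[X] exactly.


Write X = Σ X_I over i = 1, …, 138, with X_I the indicator of one descent.
There are 138 indicators.
For each fixed i, the pair (π(i), π(i+1)) is a uniformly random ordered pair of distinct values from {1, …, 139}; by symmetry P[π(i) > π(i+1)] = 1/2.
By linearity: E[X] = 138 · (1/2) = (139 − 1) · (1/2) = 69 ≈ 69.00000.

E[X] = 69 = 69.00000.


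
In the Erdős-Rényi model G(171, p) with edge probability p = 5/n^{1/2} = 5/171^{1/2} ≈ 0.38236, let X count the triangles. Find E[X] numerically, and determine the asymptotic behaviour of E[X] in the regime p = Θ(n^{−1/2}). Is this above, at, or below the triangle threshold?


Number of potential triangles: C(171, 3) = 818805.
Each occurs with probability p³ ≈ (0.38236)³ ≈ 5.5900520e-02.
By linearity: E[X] = C(171, 3)·p³ ≈ 818805 · 5.5900520e-02 ≈ 45771.62524.
Since α = 1/2 < 1, p = c/n^{1/2} ≫ 1/n is above the triangle threshold p ~ 1/n. Asymptotically E[X] ~ (c³/6)·n^{3(1−α)} = (5³/6)·n^{1.5} → ∞; triangles are abundant w.h.p.

E[X] ≈ 45771.62524; in regime p = Θ(1/n^{1/2}) E[X] diverges (above the triangle threshold p ~ 1/n).


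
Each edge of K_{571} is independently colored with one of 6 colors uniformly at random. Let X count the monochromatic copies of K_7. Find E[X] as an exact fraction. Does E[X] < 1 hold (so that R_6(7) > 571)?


E[X] = C(571, 7) · 6^{1 − 21} = 3784329711421830 · 6^{−20} = 3784329711421830/3656158440062976.
As a reduced fraction: E[X] = 70080179841145/67706637778944 ≈ 1.035056.
Is E[X] < 1? NO.
Since E[X] ≥ 1, the first-moment bound is inconclusive at n = 571; it does NOT by itself certify R_6(7) > 571.

E[X] = 70080179841145/67706637778944 ≈ 1.035056; E[X] ≥ 1; first-moment method inconclusive here.


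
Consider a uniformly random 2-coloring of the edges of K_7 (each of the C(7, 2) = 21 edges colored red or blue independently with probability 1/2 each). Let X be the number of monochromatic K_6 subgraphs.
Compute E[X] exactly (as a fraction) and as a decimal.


Let X = Σ_S X_S over the C(7, 6) = 7 subsets S of size 6, where X_S = 1 if the K_6 on S is monochromatic.
For a fixed S, the K_6 on S has C(6, 2) = 15 edges. P[all 15 edges red] = (1/2)^15, and likewise for blue, so P[monochromatic] = 2·(1/2)^15 = 2^{1 − 15} = 1/16384.
Summing: E[X] = C(7, 6) · 2^{1 − 15} = 7 · 1/16384 = 7/16384.
Numerically: E[X] ≈ 0.000427.

E[X] = C(7,6)·2^(1−C(6,2)) = 7/16384 ≈ 0.000427.


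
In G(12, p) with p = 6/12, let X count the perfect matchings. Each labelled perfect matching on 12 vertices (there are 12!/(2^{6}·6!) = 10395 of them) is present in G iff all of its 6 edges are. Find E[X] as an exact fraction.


K_12 has 12!/(2^{6}·6!) = 10395 labelled perfect matchings.
For each such perfect matching H, let X_H = 1 if all 6 edges of H are present in G. Then P[X_H = 1] = p^{6} = (1/2)^{6} = 1/64.
By linearity: E[X] = Σ_H E[X_H] = 10395 · p^{6} = 10395 · 1/64 = 10395/64.
Numerically: E[X] ≈ 162.422.

E[X] = 10395 · (1/2)^{6} = 10395/64 ≈ 162.422.


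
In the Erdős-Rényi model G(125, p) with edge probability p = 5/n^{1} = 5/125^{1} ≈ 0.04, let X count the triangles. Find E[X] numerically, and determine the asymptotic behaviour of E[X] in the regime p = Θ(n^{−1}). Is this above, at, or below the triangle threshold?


Number of potential triangles: C(125, 3) = 317750.
Each occurs with probability p³ ≈ (0.04)³ ≈ 6.40000e-05.
By linearity: E[X] = C(125, 3)·p³ ≈ 317750 · 6.40000e-05 ≈ 20.336.
Here α = 1, so p = 5/n is exactly at the triangle threshold p ~ 1/n. Asymptotically E[X] → c³/6 = 5³/6 = 125/6 ≈ 20.833, a bounded constant. In this regime the triangle count is asymptotically Poisson(c³/6).

E[X] ≈ 20.336; in regime p = Θ(1/n^{1}) E[X] stays bounded (at the triangle threshold p ~ 1/n).


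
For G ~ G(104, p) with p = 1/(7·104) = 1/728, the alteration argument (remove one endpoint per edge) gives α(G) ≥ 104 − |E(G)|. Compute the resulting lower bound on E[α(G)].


E[|E(G)|] = C(104, 2)·p = 5356 · (1/728) = 103/14.
E[α(G)] ≥ n − E[|E(G)|] = 104 − 103/14 = 1353/14.
Numerically: ≈ 96.643.
(This is only a lower bound; the true E[α(G)] may be larger.)

E[α(G)] ≥ 1353/14 ≈ 96.643.


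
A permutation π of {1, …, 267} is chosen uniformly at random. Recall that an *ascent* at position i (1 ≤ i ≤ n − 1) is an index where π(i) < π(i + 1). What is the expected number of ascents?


Write X = Σ X_I over i = 1, …, 266, with X_I the indicator of one ascent.
There are 266 indicators.
For each fixed i, the pair (π(i), π(i+1)) is a uniformly random ordered pair of distinct values from {1, …, 267}; by symmetry P[π(i) < π(i+1)] = 1/2.
By linearity: E[X] = 266 · (1/2) = (267 − 1) · (1/2) = 133 ≈ 133.00000.

E[X] = 133 = 133.00000.


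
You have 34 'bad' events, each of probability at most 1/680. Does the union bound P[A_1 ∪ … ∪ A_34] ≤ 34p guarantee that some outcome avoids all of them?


Union bound: P[∪_{i=1}^{34} A_i] ≤ Σ_i P[A_i] ≤ 34·p = 34·(1/680) = 1/20.
Numerically: 1/20 ≈ 0.050000.
Is 1/20 < 1? YES.
Since P[∪ A_i] ≤ 1/20 < 1, the complement has P[∩ A_i^c] ≥ 1 − 1/20 = 19/20 > 0, so some outcome avoids every A_i.

34·p = 1/20 ≈ 0.050000; existence CERTIFIED by the union bound.


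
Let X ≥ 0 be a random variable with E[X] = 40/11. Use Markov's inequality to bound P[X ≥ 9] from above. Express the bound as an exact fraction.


μ = E[X] = 40/11, a = 9.
Markov: P[X ≥ 9] ≤ μ/a = (40/11)/9 = 40/99.
Numerically: ≈ 0.404040.
(Since a = 9 > μ = 3.636364, the bound 40/99 is < 1 and informative.)

P[X ≥ 9] ≤ 40/99 ≈ 0.404040.


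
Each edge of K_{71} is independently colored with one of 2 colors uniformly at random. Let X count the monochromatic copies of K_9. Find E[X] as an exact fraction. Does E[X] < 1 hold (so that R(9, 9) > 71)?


E[X] = C(71, 9) · 2^{1 − 36} = 74473879480 · 2^{−35} = 74473879480/34359738368.
As a reduced fraction: E[X] = 9309234935/4294967296 ≈ 2.1675.
Is E[X] < 1? NO.
Since E[X] ≥ 1, the first-moment bound is inconclusive at n = 71; it does NOT by itself certify R(9, 9) > 71.

E[X] = 9309234935/4294967296 ≈ 2.1675; E[X] ≥ 1; first-moment method inconclusive here.


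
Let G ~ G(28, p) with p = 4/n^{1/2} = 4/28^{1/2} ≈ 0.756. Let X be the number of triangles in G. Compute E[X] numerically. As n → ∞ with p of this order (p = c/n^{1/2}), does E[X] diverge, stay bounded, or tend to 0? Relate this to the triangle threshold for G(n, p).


Number of potential triangles: C(28, 3) = 3276.
Each occurs with probability p³ ≈ (0.756)³ ≈ 4.31959e-01.
By linearity: E[X] = C(28, 3)·p³ ≈ 3276 · 4.31959e-01 ≈ 1415.099.
Since α = 1/2 < 1, p = c/n^{1/2} ≫ 1/n is above the triangle threshold p ~ 1/n. Asymptotically E[X] ~ (c³/6)·n^{3(1−α)} = (4³/6)·n^{1.5} → ∞; triangles are abundant w.h.p.

E[X] ≈ 1415.099; in regime p = Θ(1/n^{1/2}) E[X] diverges (above the triangle threshold p ~ 1/n).


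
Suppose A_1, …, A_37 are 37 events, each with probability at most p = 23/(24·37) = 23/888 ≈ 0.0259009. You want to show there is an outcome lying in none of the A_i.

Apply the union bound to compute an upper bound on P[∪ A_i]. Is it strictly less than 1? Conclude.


Union bound: P[∪_{i=1}^{37} A_i] ≤ Σ_i P[A_i] ≤ 37·p = 37·(23/888) = 23/24.
Numerically: 23/24 ≈ 0.9583333.
Is 23/24 < 1? YES.
Since P[∪ A_i] ≤ 23/24 < 1, the complement has P[∩ A_i^c] ≥ 1 − 23/24 = 1/24 > 0, so some outcome avoids every A_i.

37·p = 23/24 ≈ 0.9583333; existence CERTIFIED by the union bound.


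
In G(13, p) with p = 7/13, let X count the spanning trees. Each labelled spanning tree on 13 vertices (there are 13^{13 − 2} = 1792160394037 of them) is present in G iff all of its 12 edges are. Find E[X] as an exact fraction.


K_13 has 13^{13 − 2} = 1792160394037 labelled spanning trees.
For each such spanning tree H, let X_H = 1 if all 12 edges of H are present in G. Then P[X_H = 1] = p^{12} = (7/13)^{12} = 13841287201/23298085122481.
By linearity: E[X] = Σ_H E[X_H] = 1792160394037 · p^{12} = 1792160394037 · 13841287201/23298085122481 = 13841287201/13.
Numerically: E[X] ≈ 1.06471e+09.

E[X] = 1792160394037 · (7/13)^{12} = 13841287201/13 ≈ 1.06471e+09.


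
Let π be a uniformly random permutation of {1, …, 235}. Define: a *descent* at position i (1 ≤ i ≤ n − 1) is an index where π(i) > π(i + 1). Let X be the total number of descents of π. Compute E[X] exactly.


Write X = Σ X_I over i = 1, …, 234, with X_I the indicator of one descent.
There are 234 indicators.
For each fixed i, the pair (π(i), π(i+1)) is a uniformly random ordered pair of distinct values from {1, …, 235}; by symmetry P[π(i) > π(i+1)] = 1/2.
By linearity: E[X] = 234 · (1/2) = (235 − 1) · (1/2) = 117 ≈ 117.000.

E[X] = 117 = 117.000.


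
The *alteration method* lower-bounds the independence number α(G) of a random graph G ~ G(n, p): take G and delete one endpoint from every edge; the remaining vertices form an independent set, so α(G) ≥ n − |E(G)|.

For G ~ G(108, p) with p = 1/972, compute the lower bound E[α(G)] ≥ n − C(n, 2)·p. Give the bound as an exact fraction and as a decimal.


E[|E(G)|] = C(108, 2)·p = 5778 · (1/972) = 107/18.
E[α(G)] ≥ n − E[|E(G)|] = 108 − 107/18 = 1837/18.
Numerically: ≈ 102.05556.
(This is only a lower bound; the true E[α(G)] may be larger.)

E[α(G)] ≥ 1837/18 ≈ 102.05556.


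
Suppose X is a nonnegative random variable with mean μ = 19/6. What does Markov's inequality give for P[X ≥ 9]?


μ = E[X] = 19/6, a = 9.
Markov: P[X ≥ 9] ≤ μ/a = (19/6)/9 = 19/54.
Numerically: ≈ 0.351852.
(Since a = 9 > μ = 3.166667, the bound 19/54 is < 1 and informative.)

P[X ≥ 9] ≤ 19/54 ≈ 0.351852.


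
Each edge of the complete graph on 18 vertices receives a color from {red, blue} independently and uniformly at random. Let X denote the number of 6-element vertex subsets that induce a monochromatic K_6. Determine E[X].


Let X = Σ_S X_S over the C(18, 6) = 18564 subsets S of size 6, where X_S = 1 if the K_6 on S is monochromatic.
For a fixed S, the K_6 on S has C(6, 2) = 15 edges. P[all 15 edges red] = (1/2)^15, and likewise for blue, so P[monochromatic] = 2·(1/2)^15 = 2^{1 − 15} = 1/16384.
Summing: E[X] = C(18, 6) · 2^{1 − 15} = 18564 · 1/16384 = 4641/4096.
Numerically: E[X] ≈ 1.13306.

E[X] = C(18,6)·2^(1−C(6,2)) = 4641/4096 ≈ 1.13306.
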